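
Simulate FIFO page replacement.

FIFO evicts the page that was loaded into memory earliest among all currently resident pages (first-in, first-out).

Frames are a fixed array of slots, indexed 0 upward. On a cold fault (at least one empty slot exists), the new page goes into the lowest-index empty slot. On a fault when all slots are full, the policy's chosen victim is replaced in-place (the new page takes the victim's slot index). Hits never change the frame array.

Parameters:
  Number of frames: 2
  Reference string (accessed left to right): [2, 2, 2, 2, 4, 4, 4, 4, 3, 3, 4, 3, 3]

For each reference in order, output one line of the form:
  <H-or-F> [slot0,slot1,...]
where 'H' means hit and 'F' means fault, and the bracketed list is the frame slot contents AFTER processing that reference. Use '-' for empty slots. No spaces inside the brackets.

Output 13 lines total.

F [2,-]
H [2,-]
H [2,-]
H [2,-]
F [2,4]
H [2,4]
H [2,4]
H [2,4]
F [3,4]
H [3,4]
H [3,4]
H [3,4]
H [3,4]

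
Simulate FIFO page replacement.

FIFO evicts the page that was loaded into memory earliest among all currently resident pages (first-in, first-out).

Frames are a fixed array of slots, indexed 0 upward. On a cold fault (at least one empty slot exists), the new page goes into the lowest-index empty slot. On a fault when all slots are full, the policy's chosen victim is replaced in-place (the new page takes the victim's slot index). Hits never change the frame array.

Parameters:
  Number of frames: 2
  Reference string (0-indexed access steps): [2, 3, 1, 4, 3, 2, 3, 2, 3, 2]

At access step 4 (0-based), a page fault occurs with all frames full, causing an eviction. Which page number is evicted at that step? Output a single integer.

Step 0: ref 2 -> FAULT, frames=[2,-]
Step 1: ref 3 -> FAULT, frames=[2,3]
Step 2: ref 1 -> FAULT, evict 2, frames=[1,3]
Step 3: ref 4 -> FAULT, evict 3, frames=[1,4]
Step 4: ref 3 -> FAULT, evict 1, frames=[3,4]
At step 4: evicted page 1

Answer: 1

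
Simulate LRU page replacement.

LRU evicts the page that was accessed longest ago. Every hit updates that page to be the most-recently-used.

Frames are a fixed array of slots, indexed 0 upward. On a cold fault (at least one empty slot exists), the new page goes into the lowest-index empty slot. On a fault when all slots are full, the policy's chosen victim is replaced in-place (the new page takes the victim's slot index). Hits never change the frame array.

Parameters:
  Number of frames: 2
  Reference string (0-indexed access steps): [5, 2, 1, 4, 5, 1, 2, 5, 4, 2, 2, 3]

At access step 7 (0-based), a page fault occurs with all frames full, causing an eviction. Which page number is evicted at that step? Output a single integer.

Step 0: ref 5 -> FAULT, frames=[5,-]
Step 1: ref 2 -> FAULT, frames=[5,2]
Step 2: ref 1 -> FAULT, evict 5, frames=[1,2]
Step 3: ref 4 -> FAULT, evict 2, frames=[1,4]
Step 4: ref 5 -> FAULT, evict 1, frames=[5,4]
Step 5: ref 1 -> FAULT, evict 4, frames=[5,1]
Step 6: ref 2 -> FAULT, evict 5, frames=[2,1]
Step 7: ref 5 -> FAULT, evict 1, frames=[2,5]
At step 7: evicted page 1

Answer: 1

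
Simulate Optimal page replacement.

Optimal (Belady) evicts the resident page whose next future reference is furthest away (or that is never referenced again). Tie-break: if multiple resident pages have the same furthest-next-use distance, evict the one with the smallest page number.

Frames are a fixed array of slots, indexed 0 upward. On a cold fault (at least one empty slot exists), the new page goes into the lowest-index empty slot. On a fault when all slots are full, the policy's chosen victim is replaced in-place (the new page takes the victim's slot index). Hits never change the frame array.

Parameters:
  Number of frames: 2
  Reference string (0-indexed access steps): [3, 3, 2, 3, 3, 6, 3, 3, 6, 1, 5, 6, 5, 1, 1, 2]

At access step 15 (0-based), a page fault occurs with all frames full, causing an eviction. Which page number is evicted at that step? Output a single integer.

Step 0: ref 3 -> FAULT, frames=[3,-]
Step 1: ref 3 -> HIT, frames=[3,-]
Step 2: ref 2 -> FAULT, frames=[3,2]
Step 3: ref 3 -> HIT, frames=[3,2]
Step 4: ref 3 -> HIT, frames=[3,2]
Step 5: ref 6 -> FAULT, evict 2, frames=[3,6]
Step 6: ref 3 -> HIT, frames=[3,6]
Step 7: ref 3 -> HIT, frames=[3,6]
Step 8: ref 6 -> HIT, frames=[3,6]
Step 9: ref 1 -> FAULT, evict 3, frames=[1,6]
Step 10: ref 5 -> FAULT, evict 1, frames=[5,6]
Step 11: ref 6 -> HIT, frames=[5,6]
Step 12: ref 5 -> HIT, frames=[5,6]
Step 13: ref 1 -> FAULT, evict 5, frames=[1,6]
Step 14: ref 1 -> HIT, frames=[1,6]
Step 15: ref 2 -> FAULT, evict 1, frames=[2,6]
At step 15: evicted page 1

Answer: 1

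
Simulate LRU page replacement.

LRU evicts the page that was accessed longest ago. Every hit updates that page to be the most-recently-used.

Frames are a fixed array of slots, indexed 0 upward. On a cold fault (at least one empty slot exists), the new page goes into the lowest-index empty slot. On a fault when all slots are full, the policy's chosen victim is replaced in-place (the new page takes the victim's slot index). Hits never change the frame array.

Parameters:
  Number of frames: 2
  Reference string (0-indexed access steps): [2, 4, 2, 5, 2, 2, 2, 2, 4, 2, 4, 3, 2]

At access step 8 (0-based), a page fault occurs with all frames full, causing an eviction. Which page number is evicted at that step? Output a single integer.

Step 0: ref 2 -> FAULT, frames=[2,-]
Step 1: ref 4 -> FAULT, frames=[2,4]
Step 2: ref 2 -> HIT, frames=[2,4]
Step 3: ref 5 -> FAULT, evict 4, frames=[2,5]
Step 4: ref 2 -> HIT, frames=[2,5]
Step 5: ref 2 -> HIT, frames=[2,5]
Step 6: ref 2 -> HIT, frames=[2,5]
Step 7: ref 2 -> HIT, frames=[2,5]
Step 8: ref 4 -> FAULT, evict 5, frames=[2,4]
At step 8: evicted page 5

Answer: 5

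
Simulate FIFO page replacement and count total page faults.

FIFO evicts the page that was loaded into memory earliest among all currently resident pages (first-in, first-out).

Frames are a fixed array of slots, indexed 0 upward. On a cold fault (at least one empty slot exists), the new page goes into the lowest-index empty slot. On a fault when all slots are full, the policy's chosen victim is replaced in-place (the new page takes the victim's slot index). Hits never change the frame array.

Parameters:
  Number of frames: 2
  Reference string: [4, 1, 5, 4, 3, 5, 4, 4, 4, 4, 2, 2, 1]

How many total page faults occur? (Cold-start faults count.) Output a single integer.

Answer: 9

Derivation:
Step 0: ref 4 → FAULT, frames=[4,-]
Step 1: ref 1 → FAULT, frames=[4,1]
Step 2: ref 5 → FAULT (evict 4), frames=[5,1]
Step 3: ref 4 → FAULT (evict 1), frames=[5,4]
Step 4: ref 3 → FAULT (evict 5), frames=[3,4]
Step 5: ref 5 → FAULT (evict 4), frames=[3,5]
Step 6: ref 4 → FAULT (evict 3), frames=[4,5]
Step 7: ref 4 → HIT, frames=[4,5]
Step 8: ref 4 → HIT, frames=[4,5]
Step 9: ref 4 → HIT, frames=[4,5]
Step 10: ref 2 → FAULT (evict 5), frames=[4,2]
Step 11: ref 2 → HIT, frames=[4,2]
Step 12: ref 1 → FAULT (evict 4), frames=[1,2]
Total faults: 9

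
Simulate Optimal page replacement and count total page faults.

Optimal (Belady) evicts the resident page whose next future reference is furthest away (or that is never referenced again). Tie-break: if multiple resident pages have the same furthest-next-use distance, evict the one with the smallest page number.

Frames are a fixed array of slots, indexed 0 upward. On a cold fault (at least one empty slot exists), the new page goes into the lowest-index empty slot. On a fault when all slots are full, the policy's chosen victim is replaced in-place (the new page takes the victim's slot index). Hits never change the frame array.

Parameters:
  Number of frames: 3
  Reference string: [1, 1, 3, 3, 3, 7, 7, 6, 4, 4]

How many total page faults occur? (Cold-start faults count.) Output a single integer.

Answer: 5

Derivation:
Step 0: ref 1 → FAULT, frames=[1,-,-]
Step 1: ref 1 → HIT, frames=[1,-,-]
Step 2: ref 3 → FAULT, frames=[1,3,-]
Step 3: ref 3 → HIT, frames=[1,3,-]
Step 4: ref 3 → HIT, frames=[1,3,-]
Step 5: ref 7 → FAULT, frames=[1,3,7]
Step 6: ref 7 → HIT, frames=[1,3,7]
Step 7: ref 6 → FAULT (evict 1), frames=[6,3,7]
Step 8: ref 4 → FAULT (evict 3), frames=[6,4,7]
Step 9: ref 4 → HIT, frames=[6,4,7]
Total faults: 5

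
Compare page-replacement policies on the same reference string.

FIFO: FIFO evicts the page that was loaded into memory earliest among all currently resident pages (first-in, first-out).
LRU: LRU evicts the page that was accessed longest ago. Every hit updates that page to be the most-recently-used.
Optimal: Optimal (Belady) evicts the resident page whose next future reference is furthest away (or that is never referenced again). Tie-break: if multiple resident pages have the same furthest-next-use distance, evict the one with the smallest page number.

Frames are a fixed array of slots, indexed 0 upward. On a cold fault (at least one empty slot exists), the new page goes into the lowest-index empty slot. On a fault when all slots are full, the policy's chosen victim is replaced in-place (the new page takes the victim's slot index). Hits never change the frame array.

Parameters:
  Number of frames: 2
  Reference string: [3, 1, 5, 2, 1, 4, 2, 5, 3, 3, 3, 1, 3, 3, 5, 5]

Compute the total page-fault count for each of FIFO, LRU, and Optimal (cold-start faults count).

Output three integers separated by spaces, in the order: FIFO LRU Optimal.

Answer: 11 11 9

Derivation:
--- FIFO ---
  step 0: ref 3 -> FAULT, frames=[3,-] (faults so far: 1)
  step 1: ref 1 -> FAULT, frames=[3,1] (faults so far: 2)
  step 2: ref 5 -> FAULT, evict 3, frames=[5,1] (faults so far: 3)
  step 3: ref 2 -> FAULT, evict 1, frames=[5,2] (faults so far: 4)
  step 4: ref 1 -> FAULT, evict 5, frames=[1,2] (faults so far: 5)
  step 5: ref 4 -> FAULT, evict 2, frames=[1,4] (faults so far: 6)
  step 6: ref 2 -> FAULT, evict 1, frames=[2,4] (faults so far: 7)
  step 7: ref 5 -> FAULT, evict 4, frames=[2,5] (faults so far: 8)
  step 8: ref 3 -> FAULT, evict 2, frames=[3,5] (faults so far: 9)
  step 9: ref 3 -> HIT, frames=[3,5] (faults so far: 9)
  step 10: ref 3 -> HIT, frames=[3,5] (faults so far: 9)
  step 11: ref 1 -> FAULT, evict 5, frames=[3,1] (faults so far: 10)
  step 12: ref 3 -> HIT, frames=[3,1] (faults so far: 10)
  step 13: ref 3 -> HIT, frames=[3,1] (faults so far: 10)
  step 14: ref 5 -> FAULT, evict 3, frames=[5,1] (faults so far: 11)
  step 15: ref 5 -> HIT, frames=[5,1] (faults so far: 11)
  FIFO total faults: 11
--- LRU ---
  step 0: ref 3 -> FAULT, frames=[3,-] (faults so far: 1)
  step 1: ref 1 -> FAULT, frames=[3,1] (faults so far: 2)
  step 2: ref 5 -> FAULT, evict 3, frames=[5,1] (faults so far: 3)
  step 3: ref 2 -> FAULT, evict 1, frames=[5,2] (faults so far: 4)
  step 4: ref 1 -> FAULT, evict 5, frames=[1,2] (faults so far: 5)
  step 5: ref 4 -> FAULT, evict 2, frames=[1,4] (faults so far: 6)
  step 6: ref 2 -> FAULT, evict 1, frames=[2,4] (faults so far: 7)
  step 7: ref 5 -> FAULT, evict 4, frames=[2,5] (faults so far: 8)
  step 8: ref 3 -> FAULT, evict 2, frames=[3,5] (faults so far: 9)
  step 9: ref 3 -> HIT, frames=[3,5] (faults so far: 9)
  step 10: ref 3 -> HIT, frames=[3,5] (faults so far: 9)
  step 11: ref 1 -> FAULT, evict 5, frames=[3,1] (faults so far: 10)
  step 12: ref 3 -> HIT, frames=[3,1] (faults so far: 10)
  step 13: ref 3 -> HIT, frames=[3,1] (faults so far: 10)
  step 14: ref 5 -> FAULT, evict 1, frames=[3,5] (faults so far: 11)
  step 15: ref 5 -> HIT, frames=[3,5] (faults so far: 11)
  LRU total faults: 11
--- Optimal ---
  step 0: ref 3 -> FAULT, frames=[3,-] (faults so far: 1)
  step 1: ref 1 -> FAULT, frames=[3,1] (faults so far: 2)
  step 2: ref 5 -> FAULT, evict 3, frames=[5,1] (faults so far: 3)
  step 3: ref 2 -> FAULT, evict 5, frames=[2,1] (faults so far: 4)
  step 4: ref 1 -> HIT, frames=[2,1] (faults so far: 4)
  step 5: ref 4 -> FAULT, evict 1, frames=[2,4] (faults so far: 5)
  step 6: ref 2 -> HIT, frames=[2,4] (faults so far: 5)
  step 7: ref 5 -> FAULT, evict 2, frames=[5,4] (faults so far: 6)
  step 8: ref 3 -> FAULT, evict 4, frames=[5,3] (faults so far: 7)
  step 9: ref 3 -> HIT, frames=[5,3] (faults so far: 7)
  step 10: ref 3 -> HIT, frames=[5,3] (faults so far: 7)
  step 11: ref 1 -> FAULT, evict 5, frames=[1,3] (faults so far: 8)
  step 12: ref 3 -> HIT, frames=[1,3] (faults so far: 8)
  step 13: ref 3 -> HIT, frames=[1,3] (faults so far: 8)
  step 14: ref 5 -> FAULT, evict 1, frames=[5,3] (faults so far: 9)
  step 15: ref 5 -> HIT, frames=[5,3] (faults so far: 9)
  Optimal total faults: 9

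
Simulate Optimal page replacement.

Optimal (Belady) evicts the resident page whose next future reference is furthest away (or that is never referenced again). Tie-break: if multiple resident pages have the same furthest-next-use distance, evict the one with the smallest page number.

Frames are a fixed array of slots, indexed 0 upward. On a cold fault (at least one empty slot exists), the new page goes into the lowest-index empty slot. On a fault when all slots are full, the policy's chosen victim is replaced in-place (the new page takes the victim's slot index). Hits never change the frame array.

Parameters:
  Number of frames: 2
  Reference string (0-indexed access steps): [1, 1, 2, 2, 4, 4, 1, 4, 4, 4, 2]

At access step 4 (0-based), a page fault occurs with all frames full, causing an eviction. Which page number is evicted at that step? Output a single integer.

Answer: 2

Derivation:
Step 0: ref 1 -> FAULT, frames=[1,-]
Step 1: ref 1 -> HIT, frames=[1,-]
Step 2: ref 2 -> FAULT, frames=[1,2]
Step 3: ref 2 -> HIT, frames=[1,2]
Step 4: ref 4 -> FAULT, evict 2, frames=[1,4]
At step 4: evicted page 2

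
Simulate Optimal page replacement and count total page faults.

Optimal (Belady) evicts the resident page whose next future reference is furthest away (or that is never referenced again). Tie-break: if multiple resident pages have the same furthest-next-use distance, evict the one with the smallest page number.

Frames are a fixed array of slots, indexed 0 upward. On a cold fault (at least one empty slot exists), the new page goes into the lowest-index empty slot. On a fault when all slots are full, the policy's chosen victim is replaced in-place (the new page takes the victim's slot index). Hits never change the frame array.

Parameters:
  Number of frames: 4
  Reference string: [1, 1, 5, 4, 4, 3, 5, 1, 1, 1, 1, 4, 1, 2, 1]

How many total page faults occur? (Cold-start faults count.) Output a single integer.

Step 0: ref 1 → FAULT, frames=[1,-,-,-]
Step 1: ref 1 → HIT, frames=[1,-,-,-]
Step 2: ref 5 → FAULT, frames=[1,5,-,-]
Step 3: ref 4 → FAULT, frames=[1,5,4,-]
Step 4: ref 4 → HIT, frames=[1,5,4,-]
Step 5: ref 3 → FAULT, frames=[1,5,4,3]
Step 6: ref 5 → HIT, frames=[1,5,4,3]
Step 7: ref 1 → HIT, frames=[1,5,4,3]
Step 8: ref 1 → HIT, frames=[1,5,4,3]
Step 9: ref 1 → HIT, frames=[1,5,4,3]
Step 10: ref 1 → HIT, frames=[1,5,4,3]
Step 11: ref 4 → HIT, frames=[1,5,4,3]
Step 12: ref 1 → HIT, frames=[1,5,4,3]
Step 13: ref 2 → FAULT (evict 3), frames=[1,5,4,2]
Step 14: ref 1 → HIT, frames=[1,5,4,2]
Total faults: 5

Answer: 5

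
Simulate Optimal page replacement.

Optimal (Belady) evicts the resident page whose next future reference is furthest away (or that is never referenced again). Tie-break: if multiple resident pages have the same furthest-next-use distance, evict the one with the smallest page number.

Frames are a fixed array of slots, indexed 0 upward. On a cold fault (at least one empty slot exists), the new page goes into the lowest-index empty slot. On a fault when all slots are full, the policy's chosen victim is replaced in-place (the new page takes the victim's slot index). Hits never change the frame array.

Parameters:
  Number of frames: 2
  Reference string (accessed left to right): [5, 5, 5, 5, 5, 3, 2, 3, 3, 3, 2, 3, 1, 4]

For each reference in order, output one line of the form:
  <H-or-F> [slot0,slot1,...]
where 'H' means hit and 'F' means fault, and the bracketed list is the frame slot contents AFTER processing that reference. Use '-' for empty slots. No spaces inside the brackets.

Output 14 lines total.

F [5,-]
H [5,-]
H [5,-]
H [5,-]
H [5,-]
F [5,3]
F [2,3]
H [2,3]
H [2,3]
H [2,3]
H [2,3]
H [2,3]
F [1,3]
F [4,3]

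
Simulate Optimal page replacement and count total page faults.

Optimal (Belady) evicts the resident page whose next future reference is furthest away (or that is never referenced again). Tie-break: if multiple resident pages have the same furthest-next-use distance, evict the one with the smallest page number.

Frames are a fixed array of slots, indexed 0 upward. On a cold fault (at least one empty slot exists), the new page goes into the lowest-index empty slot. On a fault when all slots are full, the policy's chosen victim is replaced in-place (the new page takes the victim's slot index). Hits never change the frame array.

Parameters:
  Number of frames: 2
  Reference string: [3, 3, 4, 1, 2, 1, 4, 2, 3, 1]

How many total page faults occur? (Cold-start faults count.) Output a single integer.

Answer: 7

Derivation:
Step 0: ref 3 → FAULT, frames=[3,-]
Step 1: ref 3 → HIT, frames=[3,-]
Step 2: ref 4 → FAULT, frames=[3,4]
Step 3: ref 1 → FAULT (evict 3), frames=[1,4]
Step 4: ref 2 → FAULT (evict 4), frames=[1,2]
Step 5: ref 1 → HIT, frames=[1,2]
Step 6: ref 4 → FAULT (evict 1), frames=[4,2]
Step 7: ref 2 → HIT, frames=[4,2]
Step 8: ref 3 → FAULT (evict 2), frames=[4,3]
Step 9: ref 1 → FAULT (evict 3), frames=[4,1]
Total faults: 7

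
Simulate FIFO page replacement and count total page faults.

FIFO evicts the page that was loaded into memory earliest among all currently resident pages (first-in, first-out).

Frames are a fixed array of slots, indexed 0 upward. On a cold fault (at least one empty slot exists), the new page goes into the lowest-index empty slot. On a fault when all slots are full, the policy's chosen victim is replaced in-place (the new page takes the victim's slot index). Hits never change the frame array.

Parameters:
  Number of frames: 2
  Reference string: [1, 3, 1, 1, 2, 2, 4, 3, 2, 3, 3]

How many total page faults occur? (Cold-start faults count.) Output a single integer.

Step 0: ref 1 → FAULT, frames=[1,-]
Step 1: ref 3 → FAULT, frames=[1,3]
Step 2: ref 1 → HIT, frames=[1,3]
Step 3: ref 1 → HIT, frames=[1,3]
Step 4: ref 2 → FAULT (evict 1), frames=[2,3]
Step 5: ref 2 → HIT, frames=[2,3]
Step 6: ref 4 → FAULT (evict 3), frames=[2,4]
Step 7: ref 3 → FAULT (evict 2), frames=[3,4]
Step 8: ref 2 → FAULT (evict 4), frames=[3,2]
Step 9: ref 3 → HIT, frames=[3,2]
Step 10: ref 3 → HIT, frames=[3,2]
Total faults: 6

Answer: 6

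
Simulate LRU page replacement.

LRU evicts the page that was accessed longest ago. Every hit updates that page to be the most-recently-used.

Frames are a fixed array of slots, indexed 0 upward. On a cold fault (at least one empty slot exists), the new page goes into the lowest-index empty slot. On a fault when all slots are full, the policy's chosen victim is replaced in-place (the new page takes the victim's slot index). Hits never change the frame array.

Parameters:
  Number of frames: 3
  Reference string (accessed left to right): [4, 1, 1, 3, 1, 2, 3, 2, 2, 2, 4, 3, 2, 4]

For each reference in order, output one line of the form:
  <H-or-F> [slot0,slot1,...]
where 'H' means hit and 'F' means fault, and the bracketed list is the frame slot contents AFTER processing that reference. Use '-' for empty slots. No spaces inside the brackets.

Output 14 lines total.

F [4,-,-]
F [4,1,-]
H [4,1,-]
F [4,1,3]
H [4,1,3]
F [2,1,3]
H [2,1,3]
H [2,1,3]
H [2,1,3]
H [2,1,3]
F [2,4,3]
H [2,4,3]
H [2,4,3]
H [2,4,3]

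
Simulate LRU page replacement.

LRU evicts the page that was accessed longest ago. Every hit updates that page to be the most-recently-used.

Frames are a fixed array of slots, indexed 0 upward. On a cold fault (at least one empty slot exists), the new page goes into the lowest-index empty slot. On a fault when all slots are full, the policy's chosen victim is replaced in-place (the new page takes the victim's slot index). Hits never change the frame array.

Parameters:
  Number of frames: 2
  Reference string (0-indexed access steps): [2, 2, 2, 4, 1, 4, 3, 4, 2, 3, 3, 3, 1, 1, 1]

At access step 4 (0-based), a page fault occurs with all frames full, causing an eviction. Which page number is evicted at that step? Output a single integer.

Step 0: ref 2 -> FAULT, frames=[2,-]
Step 1: ref 2 -> HIT, frames=[2,-]
Step 2: ref 2 -> HIT, frames=[2,-]
Step 3: ref 4 -> FAULT, frames=[2,4]
Step 4: ref 1 -> FAULT, evict 2, frames=[1,4]
At step 4: evicted page 2

Answer: 2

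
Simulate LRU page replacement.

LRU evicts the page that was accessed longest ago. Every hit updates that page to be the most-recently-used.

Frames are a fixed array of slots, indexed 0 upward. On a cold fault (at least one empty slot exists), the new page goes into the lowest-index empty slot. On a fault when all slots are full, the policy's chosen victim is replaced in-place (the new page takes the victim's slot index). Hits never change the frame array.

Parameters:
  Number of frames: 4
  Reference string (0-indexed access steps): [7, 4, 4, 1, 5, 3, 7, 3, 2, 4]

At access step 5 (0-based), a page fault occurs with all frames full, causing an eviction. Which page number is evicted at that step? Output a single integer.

Answer: 7

Derivation:
Step 0: ref 7 -> FAULT, frames=[7,-,-,-]
Step 1: ref 4 -> FAULT, frames=[7,4,-,-]
Step 2: ref 4 -> HIT, frames=[7,4,-,-]
Step 3: ref 1 -> FAULT, frames=[7,4,1,-]
Step 4: ref 5 -> FAULT, frames=[7,4,1,5]
Step 5: ref 3 -> FAULT, evict 7, frames=[3,4,1,5]
At step 5: evicted page 7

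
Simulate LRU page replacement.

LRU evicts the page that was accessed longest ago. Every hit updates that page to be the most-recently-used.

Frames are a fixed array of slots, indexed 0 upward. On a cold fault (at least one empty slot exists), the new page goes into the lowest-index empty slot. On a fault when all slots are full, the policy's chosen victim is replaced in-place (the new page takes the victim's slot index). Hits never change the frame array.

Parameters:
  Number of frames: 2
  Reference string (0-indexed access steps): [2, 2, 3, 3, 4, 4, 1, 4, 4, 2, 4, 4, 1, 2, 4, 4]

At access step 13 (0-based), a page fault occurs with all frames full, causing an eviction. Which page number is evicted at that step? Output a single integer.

Step 0: ref 2 -> FAULT, frames=[2,-]
Step 1: ref 2 -> HIT, frames=[2,-]
Step 2: ref 3 -> FAULT, frames=[2,3]
Step 3: ref 3 -> HIT, frames=[2,3]
Step 4: ref 4 -> FAULT, evict 2, frames=[4,3]
Step 5: ref 4 -> HIT, frames=[4,3]
Step 6: ref 1 -> FAULT, evict 3, frames=[4,1]
Step 7: ref 4 -> HIT, frames=[4,1]
Step 8: ref 4 -> HIT, frames=[4,1]
Step 9: ref 2 -> FAULT, evict 1, frames=[4,2]
Step 10: ref 4 -> HIT, frames=[4,2]
Step 11: ref 4 -> HIT, frames=[4,2]
Step 12: ref 1 -> FAULT, evict 2, frames=[4,1]
Step 13: ref 2 -> FAULT, evict 4, frames=[2,1]
At step 13: evicted page 4

Answer: 4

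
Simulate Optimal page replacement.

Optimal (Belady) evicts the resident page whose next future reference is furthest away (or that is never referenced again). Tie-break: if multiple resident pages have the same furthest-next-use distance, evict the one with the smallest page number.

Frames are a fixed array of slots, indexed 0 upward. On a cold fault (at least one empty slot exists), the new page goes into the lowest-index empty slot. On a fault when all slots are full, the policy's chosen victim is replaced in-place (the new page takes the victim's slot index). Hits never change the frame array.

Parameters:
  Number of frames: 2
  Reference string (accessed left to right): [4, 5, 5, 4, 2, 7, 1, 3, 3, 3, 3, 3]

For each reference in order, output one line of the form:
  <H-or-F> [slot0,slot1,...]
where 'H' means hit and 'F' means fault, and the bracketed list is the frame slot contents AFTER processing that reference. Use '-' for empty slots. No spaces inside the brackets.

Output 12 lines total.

F [4,-]
F [4,5]
H [4,5]
H [4,5]
F [2,5]
F [7,5]
F [7,1]
F [7,3]
H [7,3]
H [7,3]
H [7,3]
H [7,3]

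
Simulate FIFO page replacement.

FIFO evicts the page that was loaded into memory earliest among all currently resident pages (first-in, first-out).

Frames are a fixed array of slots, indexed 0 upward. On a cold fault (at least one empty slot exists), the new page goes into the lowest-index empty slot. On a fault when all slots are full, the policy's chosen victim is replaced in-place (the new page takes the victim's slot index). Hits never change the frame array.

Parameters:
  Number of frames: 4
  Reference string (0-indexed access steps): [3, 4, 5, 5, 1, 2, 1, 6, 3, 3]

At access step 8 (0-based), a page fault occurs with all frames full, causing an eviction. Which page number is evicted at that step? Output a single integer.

Step 0: ref 3 -> FAULT, frames=[3,-,-,-]
Step 1: ref 4 -> FAULT, frames=[3,4,-,-]
Step 2: ref 5 -> FAULT, frames=[3,4,5,-]
Step 3: ref 5 -> HIT, frames=[3,4,5,-]
Step 4: ref 1 -> FAULT, frames=[3,4,5,1]
Step 5: ref 2 -> FAULT, evict 3, frames=[2,4,5,1]
Step 6: ref 1 -> HIT, frames=[2,4,5,1]
Step 7: ref 6 -> FAULT, evict 4, frames=[2,6,5,1]
Step 8: ref 3 -> FAULT, evict 5, frames=[2,6,3,1]
At step 8: evicted page 5

Answer: 5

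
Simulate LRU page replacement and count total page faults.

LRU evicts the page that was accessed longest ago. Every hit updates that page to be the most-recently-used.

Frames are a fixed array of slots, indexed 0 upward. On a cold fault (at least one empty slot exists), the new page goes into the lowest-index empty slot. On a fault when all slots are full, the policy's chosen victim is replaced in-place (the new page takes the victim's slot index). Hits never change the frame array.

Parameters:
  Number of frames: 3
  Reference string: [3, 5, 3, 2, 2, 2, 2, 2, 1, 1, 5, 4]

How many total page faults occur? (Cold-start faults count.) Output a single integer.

Answer: 6

Derivation:
Step 0: ref 3 → FAULT, frames=[3,-,-]
Step 1: ref 5 → FAULT, frames=[3,5,-]
Step 2: ref 3 → HIT, frames=[3,5,-]
Step 3: ref 2 → FAULT, frames=[3,5,2]
Step 4: ref 2 → HIT, frames=[3,5,2]
Step 5: ref 2 → HIT, frames=[3,5,2]
Step 6: ref 2 → HIT, frames=[3,5,2]
Step 7: ref 2 → HIT, frames=[3,5,2]
Step 8: ref 1 → FAULT (evict 5), frames=[3,1,2]
Step 9: ref 1 → HIT, frames=[3,1,2]
Step 10: ref 5 → FAULT (evict 3), frames=[5,1,2]
Step 11: ref 4 → FAULT (evict 2), frames=[5,1,4]
Total faults: 6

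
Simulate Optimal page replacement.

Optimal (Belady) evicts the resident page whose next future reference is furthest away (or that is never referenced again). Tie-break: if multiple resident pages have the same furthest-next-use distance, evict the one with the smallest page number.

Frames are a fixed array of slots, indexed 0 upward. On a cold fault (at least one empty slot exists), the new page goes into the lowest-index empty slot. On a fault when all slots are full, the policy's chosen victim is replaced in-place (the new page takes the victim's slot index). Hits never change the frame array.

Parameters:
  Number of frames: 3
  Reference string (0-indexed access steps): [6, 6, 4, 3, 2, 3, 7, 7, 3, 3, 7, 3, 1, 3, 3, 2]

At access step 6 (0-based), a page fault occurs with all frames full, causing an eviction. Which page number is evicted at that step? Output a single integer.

Answer: 6

Derivation:
Step 0: ref 6 -> FAULT, frames=[6,-,-]
Step 1: ref 6 -> HIT, frames=[6,-,-]
Step 2: ref 4 -> FAULT, frames=[6,4,-]
Step 3: ref 3 -> FAULT, frames=[6,4,3]
Step 4: ref 2 -> FAULT, evict 4, frames=[6,2,3]
Step 5: ref 3 -> HIT, frames=[6,2,3]
Step 6: ref 7 -> FAULT, evict 6, frames=[7,2,3]
At step 6: evicted page 6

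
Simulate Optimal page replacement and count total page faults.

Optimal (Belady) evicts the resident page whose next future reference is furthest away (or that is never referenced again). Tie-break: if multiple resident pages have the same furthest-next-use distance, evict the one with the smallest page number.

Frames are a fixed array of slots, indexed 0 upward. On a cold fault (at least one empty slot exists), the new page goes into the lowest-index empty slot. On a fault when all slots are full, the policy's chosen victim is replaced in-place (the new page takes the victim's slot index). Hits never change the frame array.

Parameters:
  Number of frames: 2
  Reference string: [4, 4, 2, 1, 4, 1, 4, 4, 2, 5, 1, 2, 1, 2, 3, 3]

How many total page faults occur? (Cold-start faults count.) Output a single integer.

Answer: 7

Derivation:
Step 0: ref 4 → FAULT, frames=[4,-]
Step 1: ref 4 → HIT, frames=[4,-]
Step 2: ref 2 → FAULT, frames=[4,2]
Step 3: ref 1 → FAULT (evict 2), frames=[4,1]
Step 4: ref 4 → HIT, frames=[4,1]
Step 5: ref 1 → HIT, frames=[4,1]
Step 6: ref 4 → HIT, frames=[4,1]
Step 7: ref 4 → HIT, frames=[4,1]
Step 8: ref 2 → FAULT (evict 4), frames=[2,1]
Step 9: ref 5 → FAULT (evict 2), frames=[5,1]
Step 10: ref 1 → HIT, frames=[5,1]
Step 11: ref 2 → FAULT (evict 5), frames=[2,1]
Step 12: ref 1 → HIT, frames=[2,1]
Step 13: ref 2 → HIT, frames=[2,1]
Step 14: ref 3 → FAULT (evict 1), frames=[2,3]
Step 15: ref 3 → HIT, frames=[2,3]
Total faults: 7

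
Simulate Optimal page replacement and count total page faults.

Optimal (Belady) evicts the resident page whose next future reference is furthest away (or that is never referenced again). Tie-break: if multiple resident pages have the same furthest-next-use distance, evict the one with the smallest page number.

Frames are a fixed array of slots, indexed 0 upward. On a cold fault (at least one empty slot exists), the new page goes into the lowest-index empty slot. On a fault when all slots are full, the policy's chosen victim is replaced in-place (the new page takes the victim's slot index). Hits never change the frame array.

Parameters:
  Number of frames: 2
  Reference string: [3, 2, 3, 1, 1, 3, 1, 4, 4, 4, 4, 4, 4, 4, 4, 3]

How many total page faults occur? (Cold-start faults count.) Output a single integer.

Step 0: ref 3 → FAULT, frames=[3,-]
Step 1: ref 2 → FAULT, frames=[3,2]
Step 2: ref 3 → HIT, frames=[3,2]
Step 3: ref 1 → FAULT (evict 2), frames=[3,1]
Step 4: ref 1 → HIT, frames=[3,1]
Step 5: ref 3 → HIT, frames=[3,1]
Step 6: ref 1 → HIT, frames=[3,1]
Step 7: ref 4 → FAULT (evict 1), frames=[3,4]
Step 8: ref 4 → HIT, frames=[3,4]
Step 9: ref 4 → HIT, frames=[3,4]
Step 10: ref 4 → HIT, frames=[3,4]
Step 11: ref 4 → HIT, frames=[3,4]
Step 12: ref 4 → HIT, frames=[3,4]
Step 13: ref 4 → HIT, frames=[3,4]
Step 14: ref 4 → HIT, frames=[3,4]
Step 15: ref 3 → HIT, frames=[3,4]
Total faults: 4

Answer: 4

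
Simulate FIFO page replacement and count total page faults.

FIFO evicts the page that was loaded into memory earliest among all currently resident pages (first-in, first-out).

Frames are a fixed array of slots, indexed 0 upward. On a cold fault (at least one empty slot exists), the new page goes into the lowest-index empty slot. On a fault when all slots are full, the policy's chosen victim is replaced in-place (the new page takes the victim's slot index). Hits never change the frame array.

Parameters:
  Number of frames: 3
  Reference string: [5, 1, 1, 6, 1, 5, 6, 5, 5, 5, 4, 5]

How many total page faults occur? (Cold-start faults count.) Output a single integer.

Step 0: ref 5 → FAULT, frames=[5,-,-]
Step 1: ref 1 → FAULT, frames=[5,1,-]
Step 2: ref 1 → HIT, frames=[5,1,-]
Step 3: ref 6 → FAULT, frames=[5,1,6]
Step 4: ref 1 → HIT, frames=[5,1,6]
Step 5: ref 5 → HIT, frames=[5,1,6]
Step 6: ref 6 → HIT, frames=[5,1,6]
Step 7: ref 5 → HIT, frames=[5,1,6]
Step 8: ref 5 → HIT, frames=[5,1,6]
Step 9: ref 5 → HIT, frames=[5,1,6]
Step 10: ref 4 → FAULT (evict 5), frames=[4,1,6]
Step 11: ref 5 → FAULT (evict 1), frames=[4,5,6]
Total faults: 5

Answer: 5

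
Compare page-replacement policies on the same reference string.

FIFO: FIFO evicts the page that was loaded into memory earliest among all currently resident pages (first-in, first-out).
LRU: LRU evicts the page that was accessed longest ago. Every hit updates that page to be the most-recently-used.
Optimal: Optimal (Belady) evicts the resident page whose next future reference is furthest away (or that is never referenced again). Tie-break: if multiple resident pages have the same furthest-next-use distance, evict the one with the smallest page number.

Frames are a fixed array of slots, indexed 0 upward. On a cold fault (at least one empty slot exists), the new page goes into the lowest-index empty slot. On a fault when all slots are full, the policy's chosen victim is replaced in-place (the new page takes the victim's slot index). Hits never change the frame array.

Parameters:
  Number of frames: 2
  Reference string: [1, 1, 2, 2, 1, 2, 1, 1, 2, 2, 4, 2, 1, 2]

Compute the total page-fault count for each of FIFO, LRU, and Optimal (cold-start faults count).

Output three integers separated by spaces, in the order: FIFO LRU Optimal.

--- FIFO ---
  step 0: ref 1 -> FAULT, frames=[1,-] (faults so far: 1)
  step 1: ref 1 -> HIT, frames=[1,-] (faults so far: 1)
  step 2: ref 2 -> FAULT, frames=[1,2] (faults so far: 2)
  step 3: ref 2 -> HIT, frames=[1,2] (faults so far: 2)
  step 4: ref 1 -> HIT, frames=[1,2] (faults so far: 2)
  step 5: ref 2 -> HIT, frames=[1,2] (faults so far: 2)
  step 6: ref 1 -> HIT, frames=[1,2] (faults so far: 2)
  step 7: ref 1 -> HIT, frames=[1,2] (faults so far: 2)
  step 8: ref 2 -> HIT, frames=[1,2] (faults so far: 2)
  step 9: ref 2 -> HIT, frames=[1,2] (faults so far: 2)
  step 10: ref 4 -> FAULT, evict 1, frames=[4,2] (faults so far: 3)
  step 11: ref 2 -> HIT, frames=[4,2] (faults so far: 3)
  step 12: ref 1 -> FAULT, evict 2, frames=[4,1] (faults so far: 4)
  step 13: ref 2 -> FAULT, evict 4, frames=[2,1] (faults so far: 5)
  FIFO total faults: 5
--- LRU ---
  step 0: ref 1 -> FAULT, frames=[1,-] (faults so far: 1)
  step 1: ref 1 -> HIT, frames=[1,-] (faults so far: 1)
  step 2: ref 2 -> FAULT, frames=[1,2] (faults so far: 2)
  step 3: ref 2 -> HIT, frames=[1,2] (faults so far: 2)
  step 4: ref 1 -> HIT, frames=[1,2] (faults so far: 2)
  step 5: ref 2 -> HIT, frames=[1,2] (faults so far: 2)
  step 6: ref 1 -> HIT, frames=[1,2] (faults so far: 2)
  step 7: ref 1 -> HIT, frames=[1,2] (faults so far: 2)
  step 8: ref 2 -> HIT, frames=[1,2] (faults so far: 2)
  step 9: ref 2 -> HIT, frames=[1,2] (faults so far: 2)
  step 10: ref 4 -> FAULT, evict 1, frames=[4,2] (faults so far: 3)
  step 11: ref 2 -> HIT, frames=[4,2] (faults so far: 3)
  step 12: ref 1 -> FAULT, evict 4, frames=[1,2] (faults so far: 4)
  step 13: ref 2 -> HIT, frames=[1,2] (faults so far: 4)
  LRU total faults: 4
--- Optimal ---
  step 0: ref 1 -> FAULT, frames=[1,-] (faults so far: 1)
  step 1: ref 1 -> HIT, frames=[1,-] (faults so far: 1)
  step 2: ref 2 -> FAULT, frames=[1,2] (faults so far: 2)
  step 3: ref 2 -> HIT, frames=[1,2] (faults so far: 2)
  step 4: ref 1 -> HIT, frames=[1,2] (faults so far: 2)
  step 5: ref 2 -> HIT, frames=[1,2] (faults so far: 2)
  step 6: ref 1 -> HIT, frames=[1,2] (faults so far: 2)
  step 7: ref 1 -> HIT, frames=[1,2] (faults so far: 2)
  step 8: ref 2 -> HIT, frames=[1,2] (faults so far: 2)
  step 9: ref 2 -> HIT, frames=[1,2] (faults so far: 2)
  step 10: ref 4 -> FAULT, evict 1, frames=[4,2] (faults so far: 3)
  step 11: ref 2 -> HIT, frames=[4,2] (faults so far: 3)
  step 12: ref 1 -> FAULT, evict 4, frames=[1,2] (faults so far: 4)
  step 13: ref 2 -> HIT, frames=[1,2] (faults so far: 4)
  Optimal total faults: 4

Answer: 5 4 4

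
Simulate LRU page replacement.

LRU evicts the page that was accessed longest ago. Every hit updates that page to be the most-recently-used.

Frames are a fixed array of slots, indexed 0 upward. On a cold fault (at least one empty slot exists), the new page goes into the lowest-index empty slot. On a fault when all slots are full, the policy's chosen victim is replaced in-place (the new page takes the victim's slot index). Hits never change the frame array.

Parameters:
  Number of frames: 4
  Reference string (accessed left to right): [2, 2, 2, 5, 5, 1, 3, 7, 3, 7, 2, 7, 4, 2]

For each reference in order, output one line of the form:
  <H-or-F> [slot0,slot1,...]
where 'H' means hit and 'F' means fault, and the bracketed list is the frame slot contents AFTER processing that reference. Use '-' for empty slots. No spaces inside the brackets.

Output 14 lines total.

F [2,-,-,-]
H [2,-,-,-]
H [2,-,-,-]
F [2,5,-,-]
H [2,5,-,-]
F [2,5,1,-]
F [2,5,1,3]
F [7,5,1,3]
H [7,5,1,3]
H [7,5,1,3]
F [7,2,1,3]
H [7,2,1,3]
F [7,2,4,3]
H [7,2,4,3]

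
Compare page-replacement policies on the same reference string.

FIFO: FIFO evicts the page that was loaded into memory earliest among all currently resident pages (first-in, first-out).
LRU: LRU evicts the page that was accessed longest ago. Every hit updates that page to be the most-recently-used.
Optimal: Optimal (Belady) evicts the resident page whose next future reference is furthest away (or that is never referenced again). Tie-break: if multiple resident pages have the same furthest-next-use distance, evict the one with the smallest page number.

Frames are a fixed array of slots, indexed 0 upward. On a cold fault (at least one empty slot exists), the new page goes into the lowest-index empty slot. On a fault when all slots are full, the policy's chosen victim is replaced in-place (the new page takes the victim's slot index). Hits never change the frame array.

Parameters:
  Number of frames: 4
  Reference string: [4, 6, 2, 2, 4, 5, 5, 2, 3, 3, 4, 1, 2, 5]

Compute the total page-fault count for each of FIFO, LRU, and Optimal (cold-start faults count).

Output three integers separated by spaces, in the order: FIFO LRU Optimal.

--- FIFO ---
  step 0: ref 4 -> FAULT, frames=[4,-,-,-] (faults so far: 1)
  step 1: ref 6 -> FAULT, frames=[4,6,-,-] (faults so far: 2)
  step 2: ref 2 -> FAULT, frames=[4,6,2,-] (faults so far: 3)
  step 3: ref 2 -> HIT, frames=[4,6,2,-] (faults so far: 3)
  step 4: ref 4 -> HIT, frames=[4,6,2,-] (faults so far: 3)
  step 5: ref 5 -> FAULT, frames=[4,6,2,5] (faults so far: 4)
  step 6: ref 5 -> HIT, frames=[4,6,2,5] (faults so far: 4)
  step 7: ref 2 -> HIT, frames=[4,6,2,5] (faults so far: 4)
  step 8: ref 3 -> FAULT, evict 4, frames=[3,6,2,5] (faults so far: 5)
  step 9: ref 3 -> HIT, frames=[3,6,2,5] (faults so far: 5)
  step 10: ref 4 -> FAULT, evict 6, frames=[3,4,2,5] (faults so far: 6)
  step 11: ref 1 -> FAULT, evict 2, frames=[3,4,1,5] (faults so far: 7)
  step 12: ref 2 -> FAULT, evict 5, frames=[3,4,1,2] (faults so far: 8)
  step 13: ref 5 -> FAULT, evict 3, frames=[5,4,1,2] (faults so far: 9)
  FIFO total faults: 9
--- LRU ---
  step 0: ref 4 -> FAULT, frames=[4,-,-,-] (faults so far: 1)
  step 1: ref 6 -> FAULT, frames=[4,6,-,-] (faults so far: 2)
  step 2: ref 2 -> FAULT, frames=[4,6,2,-] (faults so far: 3)
  step 3: ref 2 -> HIT, frames=[4,6,2,-] (faults so far: 3)
  step 4: ref 4 -> HIT, frames=[4,6,2,-] (faults so far: 3)
  step 5: ref 5 -> FAULT, frames=[4,6,2,5] (faults so far: 4)
  step 6: ref 5 -> HIT, frames=[4,6,2,5] (faults so far: 4)
  step 7: ref 2 -> HIT, frames=[4,6,2,5] (faults so far: 4)
  step 8: ref 3 -> FAULT, evict 6, frames=[4,3,2,5] (faults so far: 5)
  step 9: ref 3 -> HIT, frames=[4,3,2,5] (faults so far: 5)
  step 10: ref 4 -> HIT, frames=[4,3,2,5] (faults so far: 5)
  step 11: ref 1 -> FAULT, evict 5, frames=[4,3,2,1] (faults so far: 6)
  step 12: ref 2 -> HIT, frames=[4,3,2,1] (faults so far: 6)
  step 13: ref 5 -> FAULT, evict 3, frames=[4,5,2,1] (faults so far: 7)
  LRU total faults: 7
--- Optimal ---
  step 0: ref 4 -> FAULT, frames=[4,-,-,-] (faults so far: 1)
  step 1: ref 6 -> FAULT, frames=[4,6,-,-] (faults so far: 2)
  step 2: ref 2 -> FAULT, frames=[4,6,2,-] (faults so far: 3)
  step 3: ref 2 -> HIT, frames=[4,6,2,-] (faults so far: 3)
  step 4: ref 4 -> HIT, frames=[4,6,2,-] (faults so far: 3)
  step 5: ref 5 -> FAULT, frames=[4,6,2,5] (faults so far: 4)
  step 6: ref 5 -> HIT, frames=[4,6,2,5] (faults so far: 4)
  step 7: ref 2 -> HIT, frames=[4,6,2,5] (faults so far: 4)
  step 8: ref 3 -> FAULT, evict 6, frames=[4,3,2,5] (faults so far: 5)
  step 9: ref 3 -> HIT, frames=[4,3,2,5] (faults so far: 5)
  step 10: ref 4 -> HIT, frames=[4,3,2,5] (faults so far: 5)
  step 11: ref 1 -> FAULT, evict 3, frames=[4,1,2,5] (faults so far: 6)
  step 12: ref 2 -> HIT, frames=[4,1,2,5] (faults so far: 6)
  step 13: ref 5 -> HIT, frames=[4,1,2,5] (faults so far: 6)
  Optimal total faults: 6

Answer: 9 7 6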